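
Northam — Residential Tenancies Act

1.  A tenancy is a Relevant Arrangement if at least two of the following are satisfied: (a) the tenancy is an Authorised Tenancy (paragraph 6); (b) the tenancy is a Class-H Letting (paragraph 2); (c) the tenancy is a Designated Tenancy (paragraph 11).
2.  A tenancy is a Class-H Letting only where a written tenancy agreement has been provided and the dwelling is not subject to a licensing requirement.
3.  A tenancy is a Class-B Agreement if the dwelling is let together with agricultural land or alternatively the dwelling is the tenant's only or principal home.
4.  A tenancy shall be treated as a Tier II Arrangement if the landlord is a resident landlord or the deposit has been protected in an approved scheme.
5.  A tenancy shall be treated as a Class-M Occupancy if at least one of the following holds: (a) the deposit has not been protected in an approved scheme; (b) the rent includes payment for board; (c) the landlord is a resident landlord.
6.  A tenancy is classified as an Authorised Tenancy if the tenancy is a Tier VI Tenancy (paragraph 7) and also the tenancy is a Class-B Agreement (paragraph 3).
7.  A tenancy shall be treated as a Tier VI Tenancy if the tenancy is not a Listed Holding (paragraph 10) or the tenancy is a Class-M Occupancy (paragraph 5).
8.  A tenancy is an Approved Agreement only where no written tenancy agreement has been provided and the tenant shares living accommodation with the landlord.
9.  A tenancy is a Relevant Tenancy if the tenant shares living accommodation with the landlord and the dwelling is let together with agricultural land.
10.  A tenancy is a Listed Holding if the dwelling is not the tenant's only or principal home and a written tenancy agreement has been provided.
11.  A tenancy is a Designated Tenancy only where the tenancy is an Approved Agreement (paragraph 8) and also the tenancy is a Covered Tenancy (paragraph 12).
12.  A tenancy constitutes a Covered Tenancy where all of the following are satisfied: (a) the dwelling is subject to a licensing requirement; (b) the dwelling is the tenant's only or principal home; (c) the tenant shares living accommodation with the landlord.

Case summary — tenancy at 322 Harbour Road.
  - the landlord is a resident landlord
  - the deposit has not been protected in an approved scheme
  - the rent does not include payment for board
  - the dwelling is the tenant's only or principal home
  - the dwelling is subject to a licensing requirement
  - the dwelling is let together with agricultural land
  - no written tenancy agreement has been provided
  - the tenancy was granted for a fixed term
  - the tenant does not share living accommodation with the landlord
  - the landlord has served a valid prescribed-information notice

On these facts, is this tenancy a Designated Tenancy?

paragraph 8 — Approved Agreement: [no written tenancy agreement has been provided? yes] AND [the tenant shares living accommodation with the landlord? no] → not satisfied.
paragraph 12 — Covered Tenancy: [the dwelling is subject to a licensing requirement? yes] AND [the dwelling is the tenant's only or principal home? yes] AND [the tenant shares living accommodation with the landlord? no] → not satisfied.
paragraph 11 — Designated Tenancy: [Approved Agreement (paragraph 8)? no] AND [Covered Tenancy (paragraph 12)? no] → not satisfied.

No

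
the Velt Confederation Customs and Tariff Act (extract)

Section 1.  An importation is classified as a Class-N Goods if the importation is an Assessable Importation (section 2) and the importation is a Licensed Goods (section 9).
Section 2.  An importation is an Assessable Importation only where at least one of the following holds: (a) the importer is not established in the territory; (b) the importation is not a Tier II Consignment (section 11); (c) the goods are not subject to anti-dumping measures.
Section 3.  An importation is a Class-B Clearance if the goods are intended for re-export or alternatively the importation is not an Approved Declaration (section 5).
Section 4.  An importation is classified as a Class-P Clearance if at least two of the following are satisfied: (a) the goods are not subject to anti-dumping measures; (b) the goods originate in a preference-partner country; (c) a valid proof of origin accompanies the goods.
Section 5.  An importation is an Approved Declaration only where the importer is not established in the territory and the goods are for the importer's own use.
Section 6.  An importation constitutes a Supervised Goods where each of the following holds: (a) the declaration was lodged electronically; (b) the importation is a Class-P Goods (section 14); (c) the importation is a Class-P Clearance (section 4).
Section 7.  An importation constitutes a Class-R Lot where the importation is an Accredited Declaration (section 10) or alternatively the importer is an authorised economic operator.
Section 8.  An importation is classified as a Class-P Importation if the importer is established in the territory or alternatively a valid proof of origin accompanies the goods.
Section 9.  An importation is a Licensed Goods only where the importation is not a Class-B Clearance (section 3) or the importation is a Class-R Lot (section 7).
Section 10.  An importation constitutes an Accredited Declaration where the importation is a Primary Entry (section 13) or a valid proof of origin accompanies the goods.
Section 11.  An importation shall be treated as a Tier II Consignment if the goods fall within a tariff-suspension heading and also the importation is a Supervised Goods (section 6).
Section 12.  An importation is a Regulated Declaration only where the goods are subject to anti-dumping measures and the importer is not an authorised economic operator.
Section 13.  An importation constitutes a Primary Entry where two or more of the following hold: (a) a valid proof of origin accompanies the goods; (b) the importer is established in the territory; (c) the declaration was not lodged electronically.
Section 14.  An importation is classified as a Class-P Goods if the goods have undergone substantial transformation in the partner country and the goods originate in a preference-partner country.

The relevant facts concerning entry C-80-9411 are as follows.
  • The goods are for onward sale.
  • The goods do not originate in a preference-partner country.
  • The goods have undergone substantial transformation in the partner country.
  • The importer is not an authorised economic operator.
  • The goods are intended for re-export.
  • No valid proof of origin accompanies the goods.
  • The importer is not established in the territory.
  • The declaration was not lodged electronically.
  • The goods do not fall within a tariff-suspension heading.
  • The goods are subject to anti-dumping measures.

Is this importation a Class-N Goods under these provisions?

Under section 14: the goods have undergone substantial transformation in the partner country? yes; and the goods originate in a preference-partner country? no. So the importation is not a Class-P Goods.
Under section 4: the goods are not subject to anti-dumping measures? no; the goods originate in a preference-partner country? no; a valid proof of origin accompanies the goods? no — 0 of 3 hold (need ≥2) → not satisfied.
Under section 6: the declaration was lodged electronically? no; and Class-P Goods (section 14)? no; and Class-P Clearance (section 4)? no. So the importation is not a Supervised Goods.
Under section 11: the goods fall within a tariff-suspension heading? no; and Supervised Goods (section 6)? no. So the importation is not a Tier II Consignment.
Under section 2: the importer is not established in the territory? yes; or not a Tier II Consignment (section 11)? yes; or the goods are not subject to anti-dumping measures? no. So the importation is an Assessable Importation.
Under section 5: the importer is not established in the territory? yes; and the goods are for the importer's own use? no. So the importation is not an Approved Declaration.
Under section 3: the goods are intended for re-export? yes; or not an Approved Declaration (section 5)? yes. So the importation is a Class-B Clearance.
Under section 13: a valid proof of origin accompanies the goods? no; the importer is established in the territory? no; the declaration was not lodged electronically? yes — 1 of 3 hold (need ≥2) → not satisfied.
Under section 10: Primary Entry (section 13)? no; or a valid proof of origin accompanies the goods? no. So the importation is not an Accredited Declaration.
Under section 7: Accredited Declaration (section 10)? no; or the importer is an authorised economic operator? no. So the importation is not a Class-R Lot.
Under section 9: not a Class-B Clearance (section 3)? no; or Class-R Lot (section 7)? no. So the importation is not a Licensed Goods.
Under section 1: Assessable Importation (section 2)? yes; and Licensed Goods (section 9)? no. So the importation is not a Class-N Goods.

No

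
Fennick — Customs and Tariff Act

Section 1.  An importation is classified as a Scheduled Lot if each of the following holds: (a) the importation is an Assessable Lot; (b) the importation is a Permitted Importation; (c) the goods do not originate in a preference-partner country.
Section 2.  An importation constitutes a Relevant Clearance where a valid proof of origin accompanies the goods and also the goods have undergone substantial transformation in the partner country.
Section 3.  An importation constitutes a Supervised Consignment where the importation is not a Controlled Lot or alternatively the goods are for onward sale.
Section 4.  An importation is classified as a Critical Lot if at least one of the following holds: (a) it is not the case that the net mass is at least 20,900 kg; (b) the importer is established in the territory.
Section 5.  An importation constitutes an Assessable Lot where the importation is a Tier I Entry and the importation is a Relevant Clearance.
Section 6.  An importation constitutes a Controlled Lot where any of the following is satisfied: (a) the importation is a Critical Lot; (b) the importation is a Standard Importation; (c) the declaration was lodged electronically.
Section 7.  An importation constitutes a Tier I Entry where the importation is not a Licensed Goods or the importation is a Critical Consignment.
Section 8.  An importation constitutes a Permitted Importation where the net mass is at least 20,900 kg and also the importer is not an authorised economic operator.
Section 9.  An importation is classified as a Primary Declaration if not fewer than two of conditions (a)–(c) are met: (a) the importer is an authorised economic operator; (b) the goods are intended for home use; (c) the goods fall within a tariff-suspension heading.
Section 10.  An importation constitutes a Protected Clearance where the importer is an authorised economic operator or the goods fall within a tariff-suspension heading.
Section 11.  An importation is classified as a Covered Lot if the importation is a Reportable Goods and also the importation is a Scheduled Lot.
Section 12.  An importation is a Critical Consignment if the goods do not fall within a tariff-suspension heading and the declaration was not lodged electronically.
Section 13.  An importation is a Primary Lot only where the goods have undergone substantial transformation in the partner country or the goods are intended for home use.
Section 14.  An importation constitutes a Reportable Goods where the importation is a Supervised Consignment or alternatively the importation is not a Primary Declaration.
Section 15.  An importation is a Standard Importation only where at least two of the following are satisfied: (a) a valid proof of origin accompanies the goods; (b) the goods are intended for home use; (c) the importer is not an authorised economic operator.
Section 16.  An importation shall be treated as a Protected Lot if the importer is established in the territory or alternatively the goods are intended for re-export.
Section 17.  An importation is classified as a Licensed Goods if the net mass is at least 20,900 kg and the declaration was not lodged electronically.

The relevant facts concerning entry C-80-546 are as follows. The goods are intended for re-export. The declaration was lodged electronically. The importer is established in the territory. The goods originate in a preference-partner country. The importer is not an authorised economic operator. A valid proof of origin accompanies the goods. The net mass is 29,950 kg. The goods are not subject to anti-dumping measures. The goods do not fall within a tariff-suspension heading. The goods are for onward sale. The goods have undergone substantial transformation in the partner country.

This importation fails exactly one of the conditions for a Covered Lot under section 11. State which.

Scheduled Lot

Under section 4: net mass: 29,950 kg ≥ 20,900 kg? yes, so negated condition no; or the importer is established in the territory? yes. So the importation is a Critical Lot.
Under section 15: a valid proof of origin accompanies the goods? yes; the goods are intended for home use? no; the importer is not an authorised economic operator? yes — 2 of 3 hold (need ≥2) → satisfied.
Under section 6: Critical Lot (section 4)? yes; or Standard Importation (section 15)? yes; or the declaration was lodged electronically? yes. So the importation is a Controlled Lot.
Under section 3: not a Controlled Lot (section 6)? no; or the goods are for onward sale? yes. So the importation is a Supervised Consignment.
Under section 9: the importer is an authorised economic operator? no; the goods are intended for home use? no; the goods fall within a tariff-suspension heading? no — 0 of 3 hold (need ≥2) → not satisfied.
Under section 14: Supervised Consignment (section 3)? yes; or not a Primary Declaration (section 9)? yes. So the importation is a Reportable Goods.
Under section 17: net mass: 29,950 kg ≥ 20,900 kg? yes; and the declaration was not lodged electronically? no. So the importation is not a Licensed Goods.
Under section 12: the goods do not fall within a tariff-suspension heading? yes; and the declaration was not lodged electronically? no. So the importation is not a Critical Consignment.
Under section 7: not a Licensed Goods (section 17)? yes; or Critical Consignment (section 12)? no. So the importation is a Tier I Entry.
Under section 2: a valid proof of origin accompanies the goods? yes; and the goods have undergone substantial transformation in the partner country? yes. So the importation is a Relevant Clearance.
Under section 5: Tier I Entry (section 7)? yes; and Relevant Clearance (section 2)? yes. So the importation is an Assessable Lot.
Under section 8: net mass: 29,950 kg ≥ 20,900 kg? yes; and the importer is not an authorised economic operator? yes. So the importation is a Permitted Importation.
Under section 1: Assessable Lot (section 5)? yes; and Permitted Importation (section 8)? yes; and the goods do not originate in a preference-partner country? no. So the importation is not a Scheduled Lot.
Under section 11: Reportable Goods (section 14)? yes; and Scheduled Lot (section 1)? no. So the importation is not a Covered Lot.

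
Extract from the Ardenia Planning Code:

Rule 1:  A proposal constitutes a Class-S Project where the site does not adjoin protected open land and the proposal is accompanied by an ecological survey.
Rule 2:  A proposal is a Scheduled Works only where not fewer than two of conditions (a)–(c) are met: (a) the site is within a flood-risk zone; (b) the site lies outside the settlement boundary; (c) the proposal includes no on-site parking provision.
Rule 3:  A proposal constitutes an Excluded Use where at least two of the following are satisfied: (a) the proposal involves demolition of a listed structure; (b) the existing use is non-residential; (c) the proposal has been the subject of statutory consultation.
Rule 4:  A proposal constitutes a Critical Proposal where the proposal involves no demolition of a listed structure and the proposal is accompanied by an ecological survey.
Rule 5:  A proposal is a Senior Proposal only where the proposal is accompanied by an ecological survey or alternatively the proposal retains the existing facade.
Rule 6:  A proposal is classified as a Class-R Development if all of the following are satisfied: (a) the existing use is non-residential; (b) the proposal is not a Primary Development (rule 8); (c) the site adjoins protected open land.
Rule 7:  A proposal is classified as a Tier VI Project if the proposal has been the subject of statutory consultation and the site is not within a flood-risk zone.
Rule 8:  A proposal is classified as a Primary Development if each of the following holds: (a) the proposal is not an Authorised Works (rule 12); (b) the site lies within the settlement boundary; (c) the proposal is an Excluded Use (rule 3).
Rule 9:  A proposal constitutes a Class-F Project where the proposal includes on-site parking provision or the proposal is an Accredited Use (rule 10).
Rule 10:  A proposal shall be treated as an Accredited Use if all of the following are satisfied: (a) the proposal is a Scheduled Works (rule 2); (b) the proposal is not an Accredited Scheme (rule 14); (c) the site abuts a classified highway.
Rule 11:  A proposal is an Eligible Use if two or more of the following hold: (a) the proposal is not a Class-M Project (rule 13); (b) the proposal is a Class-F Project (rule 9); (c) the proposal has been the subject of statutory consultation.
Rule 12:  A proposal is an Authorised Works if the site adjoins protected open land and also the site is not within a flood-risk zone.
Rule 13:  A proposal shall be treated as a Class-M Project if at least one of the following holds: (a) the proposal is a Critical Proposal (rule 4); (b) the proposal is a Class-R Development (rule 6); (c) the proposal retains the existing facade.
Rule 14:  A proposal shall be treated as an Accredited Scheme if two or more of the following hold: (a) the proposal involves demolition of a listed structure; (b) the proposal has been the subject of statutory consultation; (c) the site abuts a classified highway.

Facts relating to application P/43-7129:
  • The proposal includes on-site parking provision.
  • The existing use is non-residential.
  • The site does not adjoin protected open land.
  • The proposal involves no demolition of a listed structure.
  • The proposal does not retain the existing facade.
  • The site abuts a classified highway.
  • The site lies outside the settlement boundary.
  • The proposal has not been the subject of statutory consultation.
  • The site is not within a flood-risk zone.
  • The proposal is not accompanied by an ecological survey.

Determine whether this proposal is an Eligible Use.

rule 4 — Critical Proposal: [the proposal involves no demolition of a listed structure? yes] AND [the proposal is accompanied by an ecological survey? no] → not satisfied.
rule 12 — Authorised Works: [the site adjoins protected open land? no] AND [the site is not within a flood-risk zone? yes] → not satisfied.
rule 3 — Excluded Use: the proposal involves demolition of a listed structure? no; the existing use is non-residential? yes; the proposal has been the subject of statutory consultation? no — 1 of 3 hold (need ≥2) → not satisfied.
rule 8 — Primary Development: [not an Authorised Works (rule 12)? yes] AND [the site lies within the settlement boundary? no] AND [Excluded Use (rule 3)? no] → not satisfied.
rule 6 — Class-R Development: [the existing use is non-residential? yes] AND [not a Primary Development (rule 8)? yes] AND [the site adjoins protected open land? no] → not satisfied.
rule 13 — Class-M Project: [Critical Proposal (rule 4)? no] OR [Class-R Development (rule 6)? no] OR [the proposal retains the existing facade? no] → not satisfied.
rule 2 — Scheduled Works: the site is within a flood-risk zone? no; the site lies outside the settlement boundary? yes; the proposal includes no on-site parking provision? no — 1 of 3 hold (need ≥2) → not satisfied.
rule 14 — Accredited Scheme: the proposal involves demolition of a listed structure? no; the proposal has been the subject of statutory consultation? no; the site abuts a classified highway? yes — 1 of 3 hold (need ≥2) → not satisfied.
rule 10 — Accredited Use: [Scheduled Works (rule 2)? no] AND [not an Accredited Scheme (rule 14)? yes] AND [the site abuts a classified highway? yes] → not satisfied.
rule 9 — Class-F Project: [the proposal includes on-site parking provision? yes] OR [Accredited Use (rule 10)? no] → satisfied.
rule 11 — Eligible Use: not a Class-M Project (rule 13)? yes; Class-F Project (rule 9)? yes; the proposal has been the subject of statutory consultation? no — 2 of 3 hold (need ≥2) → satisfied.

Yes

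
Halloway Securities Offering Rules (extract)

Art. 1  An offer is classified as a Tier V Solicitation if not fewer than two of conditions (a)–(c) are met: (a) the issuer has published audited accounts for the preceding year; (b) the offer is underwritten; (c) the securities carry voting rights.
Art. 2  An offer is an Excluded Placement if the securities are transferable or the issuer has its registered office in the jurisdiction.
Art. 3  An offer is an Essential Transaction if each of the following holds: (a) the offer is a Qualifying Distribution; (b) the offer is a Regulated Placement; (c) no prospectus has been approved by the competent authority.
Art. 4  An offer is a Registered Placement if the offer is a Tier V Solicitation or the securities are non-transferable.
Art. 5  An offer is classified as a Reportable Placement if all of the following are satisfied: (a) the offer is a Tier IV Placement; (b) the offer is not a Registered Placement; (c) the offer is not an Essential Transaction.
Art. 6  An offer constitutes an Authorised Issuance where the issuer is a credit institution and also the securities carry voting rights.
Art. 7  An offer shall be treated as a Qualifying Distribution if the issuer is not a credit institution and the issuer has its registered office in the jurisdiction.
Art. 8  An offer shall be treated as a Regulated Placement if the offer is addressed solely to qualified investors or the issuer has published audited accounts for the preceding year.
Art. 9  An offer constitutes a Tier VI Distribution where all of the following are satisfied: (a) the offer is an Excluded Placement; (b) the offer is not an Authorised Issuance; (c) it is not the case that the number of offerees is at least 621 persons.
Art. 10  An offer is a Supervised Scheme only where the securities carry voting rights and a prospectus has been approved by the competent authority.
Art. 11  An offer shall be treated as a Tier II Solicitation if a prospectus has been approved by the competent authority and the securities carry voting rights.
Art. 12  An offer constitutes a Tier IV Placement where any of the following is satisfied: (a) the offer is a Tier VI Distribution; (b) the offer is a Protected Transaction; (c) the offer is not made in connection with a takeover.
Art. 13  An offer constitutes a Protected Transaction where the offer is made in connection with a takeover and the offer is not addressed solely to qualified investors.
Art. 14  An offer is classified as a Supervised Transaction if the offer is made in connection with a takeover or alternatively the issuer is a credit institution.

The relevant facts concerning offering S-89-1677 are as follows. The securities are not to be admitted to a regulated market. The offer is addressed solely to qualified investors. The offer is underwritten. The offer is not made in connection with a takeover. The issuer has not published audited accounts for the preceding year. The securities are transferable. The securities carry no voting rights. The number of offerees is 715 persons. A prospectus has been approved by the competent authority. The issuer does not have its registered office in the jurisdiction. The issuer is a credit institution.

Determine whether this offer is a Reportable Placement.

article 2 — Excluded Placement: [the securities are transferable? yes] OR [the issuer has its registered office in the jurisdiction? no] → satisfied.
article 6 — Authorised Issuance: [the issuer is a credit institution? yes] AND [the securities carry voting rights? no] → not satisfied.
article 9 — Tier VI Distribution: [Excluded Placement (article 2)? yes] AND [not an Authorised Issuance (article 6)? yes] AND [number of offerees: 715 persons ≥ 621 persons? yes, so negated condition no] → not satisfied.
article 13 — Protected Transaction: [the offer is made in connection with a takeover? no] AND [the offer is not addressed solely to qualified investors? no] → not satisfied.
article 12 — Tier IV Placement: [Tier VI Distribution (article 9)? no] OR [Protected Transaction (article 13)? no] OR [the offer is not made in connection with a takeover? yes] → satisfied.
article 1 — Tier V Solicitation: the issuer has published audited accounts for the preceding year? no; the offer is underwritten? yes; the securities carry voting rights? no — 1 of 3 hold (need ≥2) → not satisfied.
article 4 — Registered Placement: [Tier V Solicitation (article 1)? no] OR [the securities are non-transferable? no] → not satisfied.
article 7 — Qualifying Distribution: [the issuer is not a credit institution? no] AND [the issuer has its registered office in the jurisdiction? no] → not satisfied.
article 8 — Regulated Placement: [the offer is addressed solely to qualified investors? yes] OR [the issuer has published audited accounts for the preceding year? no] → satisfied.
article 3 — Essential Transaction: [Qualifying Distribution (article 7)? no] AND [Regulated Placement (article 8)? yes] AND [no prospectus has been approved by the competent authority? no] → not satisfied.
article 5 — Reportable Placement: [Tier IV Placement (article 12)? yes] AND [not a Registered Placement (article 4)? yes] AND [not an Essential Transaction (article 3)? yes] → satisfied.

Yes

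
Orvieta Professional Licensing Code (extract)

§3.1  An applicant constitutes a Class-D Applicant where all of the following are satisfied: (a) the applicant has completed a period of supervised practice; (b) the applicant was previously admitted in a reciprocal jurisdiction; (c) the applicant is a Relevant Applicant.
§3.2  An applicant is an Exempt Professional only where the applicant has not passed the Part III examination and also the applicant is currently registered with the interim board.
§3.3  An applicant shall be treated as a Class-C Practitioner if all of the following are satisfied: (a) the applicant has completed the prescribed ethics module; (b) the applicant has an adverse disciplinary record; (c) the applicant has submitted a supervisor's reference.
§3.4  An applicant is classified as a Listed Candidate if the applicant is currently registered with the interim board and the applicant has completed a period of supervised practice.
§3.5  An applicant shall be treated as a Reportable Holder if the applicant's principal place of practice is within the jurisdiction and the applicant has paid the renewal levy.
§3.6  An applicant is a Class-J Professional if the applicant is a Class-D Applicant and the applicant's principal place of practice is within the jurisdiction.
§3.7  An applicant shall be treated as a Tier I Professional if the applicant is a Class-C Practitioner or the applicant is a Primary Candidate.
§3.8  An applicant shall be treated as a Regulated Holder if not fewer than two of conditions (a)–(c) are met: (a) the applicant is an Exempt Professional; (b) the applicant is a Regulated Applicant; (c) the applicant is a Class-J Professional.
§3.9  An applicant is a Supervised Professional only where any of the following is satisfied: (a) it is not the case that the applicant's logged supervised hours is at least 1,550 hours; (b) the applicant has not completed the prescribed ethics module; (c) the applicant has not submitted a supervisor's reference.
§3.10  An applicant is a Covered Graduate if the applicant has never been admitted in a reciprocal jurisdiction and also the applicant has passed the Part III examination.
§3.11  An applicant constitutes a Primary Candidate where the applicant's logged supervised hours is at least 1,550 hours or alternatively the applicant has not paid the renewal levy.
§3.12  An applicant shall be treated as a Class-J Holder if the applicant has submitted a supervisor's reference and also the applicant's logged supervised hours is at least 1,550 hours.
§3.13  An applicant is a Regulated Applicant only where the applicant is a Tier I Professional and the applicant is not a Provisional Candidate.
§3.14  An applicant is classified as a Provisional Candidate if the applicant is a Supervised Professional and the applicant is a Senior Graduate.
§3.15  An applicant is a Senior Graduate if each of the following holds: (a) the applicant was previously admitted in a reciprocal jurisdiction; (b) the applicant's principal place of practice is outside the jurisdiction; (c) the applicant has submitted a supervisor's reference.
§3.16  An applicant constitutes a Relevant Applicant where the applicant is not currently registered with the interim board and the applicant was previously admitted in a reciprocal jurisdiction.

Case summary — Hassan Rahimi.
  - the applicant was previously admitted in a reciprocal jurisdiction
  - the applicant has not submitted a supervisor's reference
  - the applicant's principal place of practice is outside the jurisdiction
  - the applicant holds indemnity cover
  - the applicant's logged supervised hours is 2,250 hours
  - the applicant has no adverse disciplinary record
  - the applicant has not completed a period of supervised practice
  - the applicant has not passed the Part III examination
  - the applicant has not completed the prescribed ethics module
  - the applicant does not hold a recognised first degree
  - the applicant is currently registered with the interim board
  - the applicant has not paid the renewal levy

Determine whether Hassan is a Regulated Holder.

Yes

Under §3.2: the applicant has not passed the Part III examination? yes; and the applicant is currently registered with the interim board? yes. So the applicant is an Exempt Professional.
Under §3.3: the applicant has completed the prescribed ethics module? no; and the applicant has an adverse disciplinary record? no; and the applicant has submitted a supervisor's reference? no. So the applicant is not a Class-C Practitioner.
Under §3.11: applicant's logged supervised hours: 2,250 hours ≥ 1,550 hours? yes; or the applicant has not paid the renewal levy? yes. So the applicant is a Primary Candidate.
Under §3.7: Class-C Practitioner (§3.3)? no; or Primary Candidate (§3.11)? yes. So the applicant is a Tier I Professional.
Under §3.9: applicant's logged supervised hours: 2,250 hours ≥ 1,550 hours? yes, so negated condition no; or the applicant has not completed the prescribed ethics module? yes; or the applicant has not submitted a supervisor's reference? yes. So the applicant is a Supervised Professional.
Under §3.15: the applicant was previously admitted in a reciprocal jurisdiction? yes; and the applicant's principal place of practice is outside the jurisdiction? yes; and the applicant has submitted a supervisor's reference? no. So the applicant is not a Senior Graduate.
Under §3.14: Supervised Professional (§3.9)? yes; and Senior Graduate (§3.15)? no. So the applicant is not a Provisional Candidate.
Under §3.13: Tier I Professional (§3.7)? yes; and not a Provisional Candidate (§3.14)? yes. So the applicant is a Regulated Applicant.
Under §3.16: the applicant is not currently registered with the interim board? no; and the applicant was previously admitted in a reciprocal jurisdiction? yes. So the applicant is not a Relevant Applicant.
Under §3.1: the applicant has completed a period of supervised practice? no; and the applicant was previously admitted in a reciprocal jurisdiction? yes; and Relevant Applicant (§3.16)? no. So the applicant is not a Class-D Applicant.
Under §3.6: Class-D Applicant (§3.1)? no; and the applicant's principal place of practice is within the jurisdiction? no. So the applicant is not a Class-J Professional.
Under §3.8: Exempt Professional (§3.2)? yes; Regulated Applicant (§3.13)? yes; Class-J Professional (§3.6)? no — 2 of 3 hold (need ≥2) → satisfied.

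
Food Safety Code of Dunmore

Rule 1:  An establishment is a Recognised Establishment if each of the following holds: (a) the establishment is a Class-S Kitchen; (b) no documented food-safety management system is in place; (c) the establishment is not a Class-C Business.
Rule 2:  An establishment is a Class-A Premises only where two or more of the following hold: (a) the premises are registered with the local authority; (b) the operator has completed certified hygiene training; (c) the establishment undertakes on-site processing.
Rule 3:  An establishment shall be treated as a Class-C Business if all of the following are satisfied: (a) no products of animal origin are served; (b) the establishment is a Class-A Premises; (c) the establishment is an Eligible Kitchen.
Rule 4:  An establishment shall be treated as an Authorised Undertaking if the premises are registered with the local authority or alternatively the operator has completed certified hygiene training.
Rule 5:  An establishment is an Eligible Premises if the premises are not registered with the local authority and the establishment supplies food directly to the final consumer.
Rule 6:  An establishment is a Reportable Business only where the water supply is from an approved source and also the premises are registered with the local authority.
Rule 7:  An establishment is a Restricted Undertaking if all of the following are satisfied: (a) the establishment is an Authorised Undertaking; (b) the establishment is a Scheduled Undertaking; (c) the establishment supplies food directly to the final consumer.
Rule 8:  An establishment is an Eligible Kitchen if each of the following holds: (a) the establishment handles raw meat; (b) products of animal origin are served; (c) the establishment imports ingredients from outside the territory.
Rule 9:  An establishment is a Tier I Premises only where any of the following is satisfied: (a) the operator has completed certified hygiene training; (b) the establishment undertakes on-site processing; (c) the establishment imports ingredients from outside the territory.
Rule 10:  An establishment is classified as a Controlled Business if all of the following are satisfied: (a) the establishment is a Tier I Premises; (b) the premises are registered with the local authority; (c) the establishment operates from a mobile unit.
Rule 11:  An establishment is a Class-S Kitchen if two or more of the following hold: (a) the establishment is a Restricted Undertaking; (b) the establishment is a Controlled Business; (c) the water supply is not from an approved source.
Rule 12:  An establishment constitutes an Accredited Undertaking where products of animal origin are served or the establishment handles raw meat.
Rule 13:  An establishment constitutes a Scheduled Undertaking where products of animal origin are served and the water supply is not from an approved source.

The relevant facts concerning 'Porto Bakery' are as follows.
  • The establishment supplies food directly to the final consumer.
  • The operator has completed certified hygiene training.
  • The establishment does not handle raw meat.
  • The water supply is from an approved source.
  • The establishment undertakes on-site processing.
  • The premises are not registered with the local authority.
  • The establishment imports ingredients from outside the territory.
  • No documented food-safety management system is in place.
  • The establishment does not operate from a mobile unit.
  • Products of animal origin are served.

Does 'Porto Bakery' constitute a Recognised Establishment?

No

Under rule 4: the premises are registered with the local authority? no; or the operator has completed certified hygiene training? yes. So the establishment is an Authorised Undertaking.
Under rule 13: products of animal origin are served? yes; and the water supply is not from an approved source? no. So the establishment is not a Scheduled Undertaking.
Under rule 7: Authorised Undertaking (rule 4)? yes; and Scheduled Undertaking (rule 13)? no; and the establishment supplies food directly to the final consumer? yes. So the establishment is not a Restricted Undertaking.
Under rule 9: the operator has completed certified hygiene training? yes; or the establishment undertakes on-site processing? yes; or the establishment imports ingredients from outside the territory? yes. So the establishment is a Tier I Premises.
Under rule 10: Tier I Premises (rule 9)? yes; and the premises are registered with the local authority? no; and the establishment operates from a mobile unit? no. So the establishment is not a Controlled Business.
Under rule 11: Restricted Undertaking (rule 7)? no; Controlled Business (rule 10)? no; the water supply is not from an approved source? no — 0 of 3 hold (need ≥2) → not satisfied.
Under rule 2: the premises are registered with the local authority? no; the operator has completed certified hygiene training? yes; the establishment undertakes on-site processing? yes — 2 of 3 hold (need ≥2) → satisfied.
Under rule 8: the establishment handles raw meat? no; and products of animal origin are served? yes; and the establishment imports ingredients from outside the territory? yes. So the establishment is not an Eligible Kitchen.
Under rule 3: no products of animal origin are served? no; and Class-A Premises (rule 2)? yes; and Eligible Kitchen (rule 8)? no. So the establishment is not a Class-C Business.
Under rule 1: Class-S Kitchen (rule 11)? no; and no documented food-safety management system is in place? yes; and not a Class-C Business (rule 3)? yes. So the establishment is not a Recognised Establishment.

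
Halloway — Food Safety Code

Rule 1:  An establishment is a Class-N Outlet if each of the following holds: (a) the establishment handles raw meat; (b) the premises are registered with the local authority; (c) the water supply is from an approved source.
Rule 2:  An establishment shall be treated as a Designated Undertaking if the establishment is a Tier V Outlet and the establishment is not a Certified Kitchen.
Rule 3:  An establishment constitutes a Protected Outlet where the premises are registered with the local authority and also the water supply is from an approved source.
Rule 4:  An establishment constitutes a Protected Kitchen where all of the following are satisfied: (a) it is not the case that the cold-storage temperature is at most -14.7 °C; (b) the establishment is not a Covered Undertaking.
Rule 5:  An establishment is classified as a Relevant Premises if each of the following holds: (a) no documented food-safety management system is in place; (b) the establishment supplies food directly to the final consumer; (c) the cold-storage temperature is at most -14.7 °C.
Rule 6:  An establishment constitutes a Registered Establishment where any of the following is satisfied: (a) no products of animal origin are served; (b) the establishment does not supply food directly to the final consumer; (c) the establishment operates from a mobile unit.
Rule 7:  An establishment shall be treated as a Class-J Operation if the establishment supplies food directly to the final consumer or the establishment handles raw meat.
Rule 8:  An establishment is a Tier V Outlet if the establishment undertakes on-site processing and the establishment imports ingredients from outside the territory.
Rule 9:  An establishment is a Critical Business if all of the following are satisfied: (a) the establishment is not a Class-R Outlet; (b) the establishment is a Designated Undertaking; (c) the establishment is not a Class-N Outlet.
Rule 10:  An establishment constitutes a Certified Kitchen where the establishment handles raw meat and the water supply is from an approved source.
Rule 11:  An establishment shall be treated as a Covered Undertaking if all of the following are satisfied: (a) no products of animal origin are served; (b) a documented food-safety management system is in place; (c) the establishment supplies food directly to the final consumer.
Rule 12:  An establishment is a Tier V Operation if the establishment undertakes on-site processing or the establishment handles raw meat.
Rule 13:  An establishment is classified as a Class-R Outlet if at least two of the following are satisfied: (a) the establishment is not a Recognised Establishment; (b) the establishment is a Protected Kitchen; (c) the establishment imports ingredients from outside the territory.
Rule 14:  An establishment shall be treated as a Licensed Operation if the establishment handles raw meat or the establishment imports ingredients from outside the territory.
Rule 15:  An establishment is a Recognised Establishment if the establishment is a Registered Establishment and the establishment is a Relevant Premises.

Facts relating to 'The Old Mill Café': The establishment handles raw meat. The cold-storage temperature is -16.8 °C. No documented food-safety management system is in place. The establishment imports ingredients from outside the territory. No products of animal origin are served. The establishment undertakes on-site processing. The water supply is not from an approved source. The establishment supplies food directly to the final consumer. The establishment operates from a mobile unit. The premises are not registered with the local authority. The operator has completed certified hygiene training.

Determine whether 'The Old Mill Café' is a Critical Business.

rule 6 — Registered Establishment: [no products of animal origin are served? yes] OR [the establishment does not supply food directly to the final consumer? no] OR [the establishment operates from a mobile unit? yes] → satisfied.
rule 5 — Relevant Premises: [no documented food-safety management system is in place? yes] AND [the establishment supplies food directly to the final consumer? yes] AND [cold-storage temperature: -16.8 °C ≤ -14.7 °C? yes] → satisfied.
rule 15 — Recognised Establishment: [Registered Establishment (rule 6)? yes] AND [Relevant Premises (rule 5)? yes] → satisfied.
rule 11 — Covered Undertaking: [no products of animal origin are served? yes] AND [a documented food-safety management system is in place? no] AND [the establishment supplies food directly to the final consumer? yes] → not satisfied.
rule 4 — Protected Kitchen: [cold-storage temperature: -16.8 °C ≤ -14.7 °C? yes, so negated condition no] AND [not a Covered Undertaking (rule 11)? yes] → not satisfied.
rule 13 — Class-R Outlet: not a Recognised Establishment (rule 15)? no; Protected Kitchen (rule 4)? no; the establishment imports ingredients from outside the territory? yes — 1 of 3 hold (need ≥2) → not satisfied.
rule 8 — Tier V Outlet: [the establishment undertakes on-site processing? yes] AND [the establishment imports ingredients from outside the territory? yes] → satisfied.
rule 10 — Certified Kitchen: [the establishment handles raw meat? yes] AND [the water supply is from an approved source? no] → not satisfied.
rule 2 — Designated Undertaking: [Tier V Outlet (rule 8)? yes] AND [not a Certified Kitchen (rule 10)? yes] → satisfied.
rule 1 — Class-N Outlet: [the establishment handles raw meat? yes] AND [the premises are registered with the local authority? no] AND [the water supply is from an approved source? no] → not satisfied.
rule 9 — Critical Business: [not a Class-R Outlet (rule 13)? yes] AND [Designated Undertaking (rule 2)? yes] AND [not a Class-N Outlet (rule 1)? yes] → satisfied.

Yes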